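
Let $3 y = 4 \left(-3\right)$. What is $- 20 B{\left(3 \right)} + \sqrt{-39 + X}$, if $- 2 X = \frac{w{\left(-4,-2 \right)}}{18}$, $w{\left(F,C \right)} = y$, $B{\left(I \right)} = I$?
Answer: $-60 + \frac{5 i \sqrt{14}}{3} \approx -60.0 + 6.2361 i$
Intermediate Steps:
$y = -4$ ($y = \frac{4 \left(-3\right)}{3} = \frac{1}{3} \left(-12\right) = -4$)
$w{\left(F,C \right)} = -4$
$X = \frac{1}{9}$ ($X = - \frac{\left(-4\right) \frac{1}{18}}{2} = \left(- \frac{1}{2}\right) \left(- \frac{2}{9}\right) = \frac{1}{9} \approx 0.11111$)
$- 20 B{\left(3 \right)} + \sqrt{-39 + X} = \left(-20\right) 3 + \sqrt{-39 + \frac{1}{9}} = -60 + \sqrt{- \frac{350}{9}} = -60 + \frac{5 i \sqrt{14}}{3}$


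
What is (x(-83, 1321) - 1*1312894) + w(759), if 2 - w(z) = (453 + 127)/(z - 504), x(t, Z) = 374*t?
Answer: -68540750/51 ≈ -1.3439e+6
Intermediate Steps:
w(z) = 2 - 580/(-504 + z) (w(z) = 2 - (453 + 127)/(z - 504) = 2 - 580/(-504 + z))
(x(-83, 1321) - 1*1312894) + w(759) = (374*(-83) - 1*1312894) + 2*(-794 + 759)/(-504 + 759) = (-31042 - 1312894) + 2*(-35)/255 = -1343936 + 2*(1/255)*(-35) = -1343936 - 14/51 = -68540750/51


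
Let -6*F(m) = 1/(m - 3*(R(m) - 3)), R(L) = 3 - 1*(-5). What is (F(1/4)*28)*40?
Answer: 2240/177 ≈ 12.655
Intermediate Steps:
R(L) = 8 (R(L) = 3 + 5 = 8)
F(m) = -1/(6*(-15 + m)) (F(m) = -1/(6*(m - 3*(8 - 3))) = -1/(6*(m - 3*5)) = -1/(6*(m - 15)) = -1/(6*(-15 + m)))
(F(1/4)*28)*40 = (-1/(-90 + 6/4)*28)*40 = (-1/(-90 + 6*(¼))*28)*40 = (-1/(-90 + 3/2)*28)*40 = (-1/(-177/2)*28)*40 = (-1*(-2/177)*28)*40 = ((2/177)*28)*40 = (56/177)*40 = 2240/177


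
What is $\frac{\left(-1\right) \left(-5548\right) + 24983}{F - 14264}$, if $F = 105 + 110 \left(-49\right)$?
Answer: $- \frac{30531}{19549} \approx -1.5618$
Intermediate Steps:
$F = -5285$ ($F = 105 - 5390 = -5285$)
$\frac{\left(-1\right) \left(-5548\right) + 24983}{F - 14264} = \frac{\left(-1\right) \left(-5548\right) + 24983}{-5285 - 14264} = \frac{5548 + 24983}{-19549} = 30531 \left(- \frac{1}{19549}\right) = - \frac{30531}{19549}$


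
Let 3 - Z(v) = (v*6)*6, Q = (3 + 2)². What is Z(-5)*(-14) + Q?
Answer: -2537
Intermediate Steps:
Q = 25 (Q = 5² = 25)
Z(v) = 3 - 36*v (Z(v) = 3 - v*6*6 = 3 - 6*v*6 = 3 - 36*v)
Z(-5)*(-14) + Q = (3 - 36*(-5))*(-14) + 25 = (3 + 180)*(-14) + 25 = 183*(-14) + 25 = -2562 + 25 = -2537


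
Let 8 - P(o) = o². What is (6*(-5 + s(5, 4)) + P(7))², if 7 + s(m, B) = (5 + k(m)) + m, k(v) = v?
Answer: 529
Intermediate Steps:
P(o) = 8 - o²
s(m, B) = -2 + 2*m (s(m, B) = -7 + ((5 + m) + m) = -7 + (5 + 2*m) = -2 + 2*m)
(6*(-5 + s(5, 4)) + P(7))² = (6*(-5 + (-2 + 2*5)) + (8 - 1*7²))² = (6*(-5 + (-2 + 10)) + (8 - 1*49))² = (6*(-5 + 8) + (8 - 49))² = (6*3 - 41)² = (18 - 41)² = (-23)² = 529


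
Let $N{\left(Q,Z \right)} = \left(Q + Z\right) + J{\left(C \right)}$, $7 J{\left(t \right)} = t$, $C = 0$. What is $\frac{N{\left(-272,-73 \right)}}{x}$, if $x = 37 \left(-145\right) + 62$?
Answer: $\frac{345}{5303} \approx 0.065058$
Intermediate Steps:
$x = -5303$ ($x = -5365 + 62 = -5303$)
$J{\left(t \right)} = \frac{t}{7}$
$N{\left(Q,Z \right)} = Q + Z$ ($N{\left(Q,Z \right)} = \left(Q + Z\right) + \frac{1}{7} \cdot 0 = \left(Q + Z\right) + 0 = Q + Z$)
$\frac{N{\left(-272,-73 \right)}}{x} = \frac{-272 - 73}{-5303} = \left(-345\right) \left(- \frac{1}{5303}\right) = \frac{345}{5303}$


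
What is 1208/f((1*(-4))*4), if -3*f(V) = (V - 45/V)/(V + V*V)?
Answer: 13916160/211 ≈ 65953.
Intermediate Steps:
f(V) = -(V - 45/V)/(3*(V + V²)) (f(V) = -(V - 45/V)/(3*(V + V*V)) = -(V - 45/V)/(3*(V + V²)))
1208/f((1*(-4))*4) = 1208/(((45 - ((1*(-4))*4)²)/(3*((1*(-4))*4)²*(1 + (1*(-4))*4)))) = 1208/(((45 - (-4*4)²)/(3*(-4*4)²*(1 - 4*4)))) = 1208/(((⅓)*(45 - 1*(-16)²)/((-16)²*(1 - 16)))) = 1208/(((⅓)*(1/256)*(45 - 1*256)/(-15))) = 1208/(((⅓)*(1/256)*(-1/15)*(45 - 256))) = 1208/(((⅓)*(1/256)*(-1/15)*(-211))) = 1208/(211/11520) = 1208*(11520/211) = 13916160/211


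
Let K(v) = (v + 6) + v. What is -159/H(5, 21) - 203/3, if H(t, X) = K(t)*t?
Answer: -16717/240 ≈ -69.654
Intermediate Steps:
K(v) = 6 + 2*v (K(v) = (6 + v) + v = 6 + 2*v)
H(t, X) = t*(6 + 2*t) (H(t, X) = (6 + 2*t)*t = t*(6 + 2*t))
-159/H(5, 21) - 203/3 = -159*1/(10*(3 + 5)) - 203/3 = -159/(2*5*8) - 203*1/3 = -159/80 - 203/3 = -16717/240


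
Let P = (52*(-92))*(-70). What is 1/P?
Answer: 1/334880 ≈ 2.9861e-6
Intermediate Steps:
P = 334880 (P = -4784*(-70) = 334880)
1/P = 1/334880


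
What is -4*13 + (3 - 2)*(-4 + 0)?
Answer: -56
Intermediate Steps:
-4*13 + (3 - 2)*(-4 + 0) = -52 + 1*(-4) = -52 - 4 = -56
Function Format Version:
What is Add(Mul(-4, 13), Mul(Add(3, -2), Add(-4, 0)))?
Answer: -56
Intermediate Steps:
Add(Mul(-4, 13), Mul(Add(3, -2), Add(-4, 0))) = Add(-52, Mul(1, -4)) = Add(-52, -4) = -56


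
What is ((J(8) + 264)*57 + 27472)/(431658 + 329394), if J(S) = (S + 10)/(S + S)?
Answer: 340673/6088416 ≈ 0.055954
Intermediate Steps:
J(S) = (10 + S)/(2*S) (J(S) = (10 + S)/((2*S)) = (10 + S)*(1/(2*S)) = (10 + S)/(2*S))
((J(8) + 264)*57 + 27472)/(431658 + 329394) = (((½)*(10 + 8)/8 + 264)*57 + 27472)/(431658 + 329394) = (((½)*(⅛)*18 + 264)*57 + 27472)/761052 = ((9/8 + 264)*57 + 27472)*(1/761052) = ((2121/8)*57 + 27472)*(1/761052) = (120897/8 + 27472)*(1/761052) = (340673/8)*(1/761052) = 340673/6088416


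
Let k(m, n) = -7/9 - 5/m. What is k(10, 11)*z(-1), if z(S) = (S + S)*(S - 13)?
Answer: -322/9 ≈ -35.778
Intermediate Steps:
k(m, n) = -7/9 - 5/m (k(m, n) = -7*1/9 - 5/m = -7/9 - 5/m)
z(S) = 2*S*(-13 + S) (z(S) = (2*S)*(-13 + S) = 2*S*(-13 + S))
k(10, 11)*z(-1) = (-7/9 - 5/10)*(2*(-1)*(-13 - 1)) = (-7/9 - 5*1/10)*(2*(-1)*(-14)) = (-7/9 - 1/2)*28 = -23/18*28 = -322/9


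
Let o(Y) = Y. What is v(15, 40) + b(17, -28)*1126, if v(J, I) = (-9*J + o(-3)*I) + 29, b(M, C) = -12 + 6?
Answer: -6982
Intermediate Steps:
b(M, C) = -6
v(J, I) = 29 - 9*J - 3*I (v(J, I) = (-9*J - 3*I) + 29 = 29 - 9*J - 3*I)
v(15, 40) + b(17, -28)*1126 = (29 - 9*15 - 3*40) - 6*1126 = (29 - 135 - 120) - 6756 = -226 - 6756 = -6982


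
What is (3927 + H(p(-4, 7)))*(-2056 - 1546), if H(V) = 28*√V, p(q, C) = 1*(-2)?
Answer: -14145054 - 100856*I*√2 ≈ -1.4145e+7 - 1.4263e+5*I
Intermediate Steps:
p(q, C) = -2
(3927 + H(p(-4, 7)))*(-2056 - 1546) = (3927 + 28*√(-2))*(-2056 - 1546) = (3927 + 28*(I*√2))*(-3602) = (3927 + 28*I*√2)*(-3602) = -14145054 - 100856*I*√2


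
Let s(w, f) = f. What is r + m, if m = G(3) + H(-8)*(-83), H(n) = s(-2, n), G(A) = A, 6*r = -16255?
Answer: -12253/6 ≈ -2042.2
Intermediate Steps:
r = -16255/6 (r = (⅙)*(-16255) = -16255/6 ≈ -2709.2)
H(n) = n
m = 667 (m = 3 - 8*(-83) = 3 + 664 = 667)
r + m = -16255/6 + 667 = -12253/6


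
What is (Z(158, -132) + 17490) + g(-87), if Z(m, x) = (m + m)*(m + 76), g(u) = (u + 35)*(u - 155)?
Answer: 104018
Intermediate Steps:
g(u) = (-155 + u)*(35 + u) (g(u) = (35 + u)*(-155 + u) = (-155 + u)*(35 + u))
Z(m, x) = 2*m*(76 + m) (Z(m, x) = (2*m)*(76 + m) = 2*m*(76 + m))
(Z(158, -132) + 17490) + g(-87) = (2*158*(76 + 158) + 17490) + (-5425 + (-87)² - 120*(-87)) = (2*158*234 + 17490) + (-5425 + 7569 + 10440) = (73944 + 17490) + 12584 = 91434 + 12584 = 104018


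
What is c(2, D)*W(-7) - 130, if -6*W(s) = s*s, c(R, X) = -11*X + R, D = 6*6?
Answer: 9263/3 ≈ 3087.7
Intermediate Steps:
D = 36
c(R, X) = R - 11*X
W(s) = -s²/6 (W(s) = -s*s/6 = -s²/6)
c(2, D)*W(-7) - 130 = (2 - 11*36)*(-⅙*(-7)²) - 130 = (2 - 396)*(-⅙*49) - 130 = -394*(-49/6) - 130 = 9653/3 - 130 = 9263/3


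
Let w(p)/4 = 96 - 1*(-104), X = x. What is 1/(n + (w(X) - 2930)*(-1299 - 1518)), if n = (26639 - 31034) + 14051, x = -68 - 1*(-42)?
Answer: 1/6009866 ≈ 1.6639e-7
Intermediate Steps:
x = -26 (x = -68 + 42 = -26)
X = -26
w(p) = 800 (w(p) = 4*(96 - 1*(-104)) = 4*(96 + 104) = 4*200 = 800)
n = 9656 (n = -4395 + 14051 = 9656)
1/(n + (w(X) - 2930)*(-1299 - 1518)) = 1/(9656 + (800 - 2930)*(-1299 - 1518)) = 1/(9656 - 2130*(-2817)) = 1/(9656 + 6000210) = 1/6009866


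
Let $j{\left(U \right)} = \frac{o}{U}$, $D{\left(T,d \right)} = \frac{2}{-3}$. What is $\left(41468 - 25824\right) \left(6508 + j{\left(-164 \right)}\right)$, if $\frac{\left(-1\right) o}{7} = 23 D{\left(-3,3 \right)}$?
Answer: $\frac{12521512354}{123} \approx 1.018 \cdot 10^{8}$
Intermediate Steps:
$D{\left(T,d \right)} = - \frac{2}{3}$ ($D{\left(T,d \right)} = 2 \left(- \frac{1}{3}\right) = - \frac{2}{3}$)
$o = \frac{322}{3}$ ($o = - 7 \cdot 23 \left(- \frac{2}{3}\right) = \left(-7\right) \left(- \frac{46}{3}\right) = \frac{322}{3} \approx 107.33$)
$j{\left(U \right)} = \frac{322}{3 U}$
$\left(41468 - 25824\right) \left(6508 + j{\left(-164 \right)}\right) = \left(41468 - 25824\right) \left(6508 + \frac{322}{3 \left(-164\right)}\right) = 15644 \left(6508 + \frac{322}{3} \left(- \frac{1}{164}\right)\right) = 15644 \left(6508 - \frac{161}{246}\right) = 15644 \cdot \frac{1600807}{246} = \frac{12521512354}{123}$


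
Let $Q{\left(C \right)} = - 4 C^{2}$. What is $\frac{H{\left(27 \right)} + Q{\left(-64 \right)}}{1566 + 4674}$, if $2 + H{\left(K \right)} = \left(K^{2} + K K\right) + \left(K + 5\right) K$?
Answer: $- \frac{293}{130} \approx -2.2538$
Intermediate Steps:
$H{\left(K \right)} = -2 + 2 K^{2} + K \left(5 + K\right)$ ($H{\left(K \right)} = -2 + \left(\left(K^{2} + K K\right) + \left(K + 5\right) K\right) = -2 + \left(\left(K^{2} + K^{2}\right) + \left(5 + K\right) K\right) = -2 + \left(2 K^{2} + K \left(5 + K\right)\right) = -2 + 2 K^{2} + K \left(5 + K\right)$)
$\frac{H{\left(27 \right)} + Q{\left(-64 \right)}}{1566 + 4674} = \frac{\left(-2 + 3 \cdot 27^{2} + 5 \cdot 27\right) - 4 \left(-64\right)^{2}}{1566 + 4674} = \frac{\left(-2 + 3 \cdot 729 + 135\right) - 16384}{6240} = \left(\left(-2 + 2187 + 135\right) - 16384\right) \frac{1}{6240} = \left(2320 - 16384\right) \frac{1}{6240} = \left(-14064\right) \frac{1}{6240} = - \frac{293}{130}$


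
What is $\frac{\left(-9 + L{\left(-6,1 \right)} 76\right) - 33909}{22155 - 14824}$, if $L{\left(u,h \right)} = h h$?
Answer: $- \frac{33842}{7331} \approx -4.6163$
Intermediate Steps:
$L{\left(u,h \right)} = h^{2}$
$\frac{\left(-9 + L{\left(-6,1 \right)} 76\right) - 33909}{22155 - 14824} = \frac{\left(-9 + 1^{2} \cdot 76\right) - 33909}{22155 - 14824} = \frac{\left(-9 + 1 \cdot 76\right) - 33909}{7331} = \left(\left(-9 + 76\right) - 33909\right) \frac{1}{7331} = \left(67 - 33909\right) \frac{1}{7331} = \left(-33842\right) \frac{1}{7331} = - \frac{33842}{7331}$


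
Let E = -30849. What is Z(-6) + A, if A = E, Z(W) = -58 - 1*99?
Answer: -31006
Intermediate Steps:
Z(W) = -157 (Z(W) = -58 - 99 = -157)
A = -30849
Z(-6) + A = -157 - 30849 = -31006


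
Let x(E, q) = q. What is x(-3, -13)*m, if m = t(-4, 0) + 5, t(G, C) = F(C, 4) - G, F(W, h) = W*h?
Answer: -117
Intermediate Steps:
t(G, C) = -G + 4*C (t(G, C) = C*4 - G = 4*C - G = -G + 4*C)
m = 9 (m = (-1*(-4) + 4*0) + 5 = (4 + 0) + 5 = 4 + 5 = 9)
x(-3, -13)*m = -13*9 = -117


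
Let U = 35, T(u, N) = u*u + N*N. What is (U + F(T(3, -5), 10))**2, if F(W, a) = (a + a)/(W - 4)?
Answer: 11449/9 ≈ 1272.1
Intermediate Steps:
T(u, N) = N**2 + u**2 (T(u, N) = u**2 + N**2 = N**2 + u**2)
F(W, a) = 2*a/(-4 + W) (F(W, a) = (2*a)/(-4 + W) = 2*a/(-4 + W))
(U + F(T(3, -5), 10))**2 = (35 + 2*10/(-4 + ((-5)**2 + 3**2)))**2 = (35 + 2*10/(-4 + (25 + 9)))**2 = (35 + 2*10/(-4 + 34))**2 = (35 + 2*10/30)**2 = (35 + 2*10*(1/30))**2 = (35 + 2/3)**2 = (107/3)**2 = 11449/9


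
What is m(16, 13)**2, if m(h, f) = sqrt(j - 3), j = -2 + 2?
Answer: -3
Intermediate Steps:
j = 0
m(h, f) = I*sqrt(3) (m(h, f) = sqrt(0 - 3) = sqrt(-3) = I*sqrt(3))
m(16, 13)**2 = (I*sqrt(3))**2 = -3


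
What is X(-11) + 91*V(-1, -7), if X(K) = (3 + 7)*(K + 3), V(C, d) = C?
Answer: -171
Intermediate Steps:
X(K) = 30 + 10*K (X(K) = 10*(3 + K) = 30 + 10*K)
X(-11) + 91*V(-1, -7) = (30 + 10*(-11)) + 91*(-1) = (30 - 110) - 91 = -80 - 91 = -171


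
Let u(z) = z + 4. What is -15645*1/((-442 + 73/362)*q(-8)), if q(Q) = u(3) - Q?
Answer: 377566/159931 ≈ 2.3608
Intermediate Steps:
u(z) = 4 + z
q(Q) = 7 - Q (q(Q) = (4 + 3) - Q = 7 - Q)
-15645*1/((-442 + 73/362)*q(-8)) = -15645*1/((-442 + 73/362)*(7 - 1*(-8))) = -15645*1/((-442 + 73*(1/362))*(7 + 8)) = -15645*1/(15*(-442 + 73/362)) = -15645/(15*(-159931/362)) = -15645/(-2398965/362) = -15645*(-362/2398965) = 377566/159931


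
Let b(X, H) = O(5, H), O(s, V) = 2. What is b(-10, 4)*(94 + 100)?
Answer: 388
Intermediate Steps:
b(X, H) = 2
b(-10, 4)*(94 + 100) = 2*(94 + 100) = 2*194 = 388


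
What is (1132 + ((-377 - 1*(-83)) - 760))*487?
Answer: 37986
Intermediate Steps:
(1132 + ((-377 - 1*(-83)) - 760))*487 = (1132 + ((-377 + 83) - 760))*487 = (1132 + (-294 - 760))*487 = (1132 - 1054)*487 = 78*487 = 37986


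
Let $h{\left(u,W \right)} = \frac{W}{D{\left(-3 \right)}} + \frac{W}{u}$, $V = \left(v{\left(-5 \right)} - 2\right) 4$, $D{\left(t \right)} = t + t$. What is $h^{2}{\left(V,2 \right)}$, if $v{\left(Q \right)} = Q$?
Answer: $\frac{289}{1764} \approx 0.16383$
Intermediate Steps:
$D{\left(t \right)} = 2 t$
$V = -28$ ($V = \left(-5 - 2\right) 4 = \left(-7\right) 4 = -28$)
$h{\left(u,W \right)} = - \frac{W}{6} + \frac{W}{u}$ ($h{\left(u,W \right)} = \frac{W}{2 \left(-3\right)} + \frac{W}{u} = \frac{W}{-6} + \frac{W}{u} = W \left(- \frac{1}{6}\right) + \frac{W}{u} = - \frac{W}{6} + \frac{W}{u}$)
$h^{2}{\left(V,2 \right)} = \left(\left(- \frac{1}{6}\right) 2 + \frac{2}{-28}\right)^{2} = \left(- \frac{1}{3} + 2 \left(- \frac{1}{28}\right)\right)^{2} = \left(- \frac{1}{3} - \frac{1}{14}\right)^{2} = \left(- \frac{17}{42}\right)^{2} = \frac{289}{1764}$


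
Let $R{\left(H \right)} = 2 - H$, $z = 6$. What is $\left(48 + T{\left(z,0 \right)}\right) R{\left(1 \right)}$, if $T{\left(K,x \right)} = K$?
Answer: $54$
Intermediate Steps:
$\left(48 + T{\left(z,0 \right)}\right) R{\left(1 \right)} = \left(48 + 6\right) \left(2 - 1\right) = 54 \left(2 - 1\right) = 54 \cdot 1 = 54$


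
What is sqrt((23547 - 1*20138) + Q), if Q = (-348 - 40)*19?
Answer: I*sqrt(3963) ≈ 62.952*I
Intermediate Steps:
Q = -7372 (Q = -388*19 = -7372)
sqrt((23547 - 1*20138) + Q) = sqrt((23547 - 1*20138) - 7372) = sqrt((23547 - 20138) - 7372) = sqrt(3409 - 7372) = sqrt(-3963) = I*sqrt(3963)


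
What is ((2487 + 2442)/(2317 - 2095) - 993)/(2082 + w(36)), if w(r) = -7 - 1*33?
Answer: -71839/151108 ≈ -0.47541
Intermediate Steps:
w(r) = -40 (w(r) = -7 - 33 = -40)
((2487 + 2442)/(2317 - 2095) - 993)/(2082 + w(36)) = ((2487 + 2442)/(2317 - 2095) - 993)/(2082 - 40) = (4929/222 - 993)/2042 = (4929*(1/222) - 993)*(1/2042) = (1643/74 - 993)*(1/2042) = -71839/74*1/2042 = -71839/151108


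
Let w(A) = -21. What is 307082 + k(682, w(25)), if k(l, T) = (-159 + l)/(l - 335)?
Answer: 106557977/347 ≈ 3.0708e+5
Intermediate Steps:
k(l, T) = (-159 + l)/(-335 + l)
307082 + k(682, w(25)) = 307082 + (-159 + 682)/(-335 + 682) = 307082 + 523/347 = 106557977/347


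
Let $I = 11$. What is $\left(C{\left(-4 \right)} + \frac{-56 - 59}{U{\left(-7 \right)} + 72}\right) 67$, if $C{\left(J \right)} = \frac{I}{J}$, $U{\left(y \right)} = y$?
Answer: $- \frac{15745}{52} \approx -302.79$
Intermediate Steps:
$C{\left(J \right)} = \frac{11}{J}$
$\left(C{\left(-4 \right)} + \frac{-56 - 59}{U{\left(-7 \right)} + 72}\right) 67 = \left(\frac{11}{-4} + \frac{-56 - 59}{-7 + 72}\right) 67 = \left(11 \left(- \frac{1}{4}\right) - \frac{115}{65}\right) 67 = \left(- \frac{11}{4} - \frac{23}{13}\right) 67 = \left(- \frac{235}{52}\right) 67 = - \frac{15745}{52}$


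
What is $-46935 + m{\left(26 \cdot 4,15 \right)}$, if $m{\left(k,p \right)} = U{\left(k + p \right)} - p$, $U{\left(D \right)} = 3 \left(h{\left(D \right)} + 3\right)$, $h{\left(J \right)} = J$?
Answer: $-46584$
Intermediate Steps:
$U{\left(D \right)} = 9 + 3 D$ ($U{\left(D \right)} = 3 \left(D + 3\right) = 3 \left(3 + D\right) = 9 + 3 D$)
$m{\left(k,p \right)} = 9 + 2 p + 3 k$ ($m{\left(k,p \right)} = \left(9 + 3 \left(k + p\right)\right) - p = \left(9 + \left(3 k + 3 p\right)\right) - p = \left(9 + 3 k + 3 p\right) - p = 9 + 2 p + 3 k$)
$-46935 + m{\left(26 \cdot 4,15 \right)} = -46935 + \left(9 + 2 \cdot 15 + 3 \cdot 26 \cdot 4\right) = -46935 + \left(9 + 30 + 3 \cdot 104\right) = -46935 + \left(9 + 30 + 312\right) = -46935 + 351 = -46584$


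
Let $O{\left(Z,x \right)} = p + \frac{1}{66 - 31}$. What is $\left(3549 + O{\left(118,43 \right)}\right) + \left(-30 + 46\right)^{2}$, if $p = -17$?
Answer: $\frac{132581}{35} \approx 3788.0$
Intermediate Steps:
$O{\left(Z,x \right)} = - \frac{594}{35}$ ($O{\left(Z,x \right)} = -17 + \frac{1}{66 - 31} = -17 + \frac{1}{35} = - \frac{594}{35}$)
$\left(3549 + O{\left(118,43 \right)}\right) + \left(-30 + 46\right)^{2} = \left(3549 - \frac{594}{35}\right) + \left(-30 + 46\right)^{2} = \frac{123621}{35} + 16^{2} = \frac{123621}{35} + 256 = \frac{132581}{35}$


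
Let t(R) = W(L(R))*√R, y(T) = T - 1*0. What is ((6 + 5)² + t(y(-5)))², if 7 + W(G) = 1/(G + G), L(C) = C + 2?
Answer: 517831/36 - 5203*I*√5/3 ≈ 14384.0 - 3878.1*I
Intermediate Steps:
L(C) = 2 + C
y(T) = T (y(T) = T + 0 = T)
W(G) = -7 + 1/(2*G) (W(G) = -7 + 1/(G + G) = -7 + 1/(2*G))
t(R) = √R*(-7 + 1/(2*(2 + R))) (t(R) = (-7 + 1/(2*(2 + R)))*√R = √R*(-7 + 1/(2*(2 + R))))
((6 + 5)² + t(y(-5)))² = ((6 + 5)² + √(-5)*(-27 - 14*(-5))/(2*(2 - 5)))² = (11² + (½)*(I*√5)*(-27 + 70)/(-3))² = (121 + (½)*(I*√5)*(-⅓)*43)² = (121 - 43*I*√5/6)²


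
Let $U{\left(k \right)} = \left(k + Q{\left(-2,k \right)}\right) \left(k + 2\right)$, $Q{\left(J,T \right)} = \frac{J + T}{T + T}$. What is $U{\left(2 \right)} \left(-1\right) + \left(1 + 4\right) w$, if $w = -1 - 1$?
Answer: $-18$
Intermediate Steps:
$Q{\left(J,T \right)} = \frac{J + T}{2 T}$
$w = -2$ ($w = -1 - 1 = -2$)
$U{\left(k \right)} = \left(2 + k\right) \left(k + \frac{-2 + k}{2 k}\right)$ ($U{\left(k \right)} = \left(k + \frac{-2 + k}{2 k}\right) \left(k + 2\right) = \left(k + \frac{-2 + k}{2 k}\right) \left(2 + k\right) = \left(2 + k\right) \left(k + \frac{-2 + k}{2 k}\right)$)
$U{\left(2 \right)} \left(-1\right) + \left(1 + 4\right) w = \left(2^{2} - \frac{2}{2} + \frac{5}{2} \cdot 2\right) \left(-1\right) + \left(1 + 4\right) \left(-2\right) = \left(4 - 1 + 5\right) \left(-1\right) + 5 \left(-2\right) = \left(4 - 1 + 5\right) \left(-1\right) - 10 = 8 \left(-1\right) - 10 = -8 - 10 = -18$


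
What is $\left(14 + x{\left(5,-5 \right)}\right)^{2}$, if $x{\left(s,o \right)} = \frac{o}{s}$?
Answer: $169$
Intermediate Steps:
$\left(14 + x{\left(5,-5 \right)}\right)^{2} = \left(14 - \frac{5}{5}\right)^{2} = \left(14 - 1\right)^{2} = 13^{2} = 169$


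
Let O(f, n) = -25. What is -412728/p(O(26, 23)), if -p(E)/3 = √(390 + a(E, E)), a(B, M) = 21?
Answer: 137576*√411/411 ≈ 6786.1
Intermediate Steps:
p(E) = -3*√411 (p(E) = -3*√(390 + 21) = -3*√411)
-412728/p(O(26, 23)) = -412728*(-√411/1233) = -(-137576)*√411/411 = 137576*√411/411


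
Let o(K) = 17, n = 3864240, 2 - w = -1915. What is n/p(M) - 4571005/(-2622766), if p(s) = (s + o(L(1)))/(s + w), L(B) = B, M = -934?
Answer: -9962698142335135/2405076422 ≈ -4.1424e+6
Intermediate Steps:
w = 1917 (w = 2 - 1*(-1915) = 2 + 1915 = 1917)
p(s) = (17 + s)/(1917 + s) (p(s) = (s + 17)/(s + 1917) = (17 + s)/(1917 + s))
n/p(M) - 4571005/(-2622766) = 3864240/(((17 - 934)/(1917 - 934))) - 4571005/(-2622766) = 3864240/((-917/983)) - 4571005*(-1/2622766) = 3864240/(((1/983)*(-917))) + 4571005/2622766 = 3864240/(-917/983) + 4571005/2622766 = 3864240*(-983/917) + 4571005/2622766 = -3798547920/917 + 4571005/2622766 = -9962698142335135/2405076422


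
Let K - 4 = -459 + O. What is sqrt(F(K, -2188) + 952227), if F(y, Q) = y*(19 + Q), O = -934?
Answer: 6*sqrt(110138) ≈ 1991.2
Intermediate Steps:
K = -1389 (K = 4 + (-459 - 934) = 4 - 1393 = -1389)
sqrt(F(K, -2188) + 952227) = sqrt(-1389*(19 - 2188) + 952227) = sqrt(-1389*(-2169) + 952227) = sqrt(3012741 + 952227) = sqrt(3964968) = 6*sqrt(110138)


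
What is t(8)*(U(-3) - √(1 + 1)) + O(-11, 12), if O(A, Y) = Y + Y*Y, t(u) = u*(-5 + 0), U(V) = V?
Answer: 276 + 40*√2 ≈ 332.57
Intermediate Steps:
t(u) = -5*u (t(u) = u*(-5) = -5*u)
O(A, Y) = Y + Y²
t(8)*(U(-3) - √(1 + 1)) + O(-11, 12) = (-5*8)*(-3 - √(1 + 1)) + 12*(1 + 12) = -40*(-3 - √2) + 12*13 = (120 + 40*√2) + 156 = 276 + 40*√2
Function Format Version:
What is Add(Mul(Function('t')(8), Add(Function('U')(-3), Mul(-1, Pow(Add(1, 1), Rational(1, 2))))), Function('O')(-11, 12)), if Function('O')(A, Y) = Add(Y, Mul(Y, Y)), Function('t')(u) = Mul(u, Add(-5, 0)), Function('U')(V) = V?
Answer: Add(276, Mul(40, Pow(2, Rational(1, 2)))) ≈ 332.57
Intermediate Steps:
Function('t')(u) = Mul(-5, u) (Function('t')(u) = Mul(u, -5) = Mul(-5, u))
Function('O')(A, Y) = Add(Y, Pow(Y, 2))
Add(Mul(Function('t')(8), Add(Function('U')(-3), Mul(-1, Pow(Add(1, 1), Rational(1, 2))))), Function('O')(-11, 12)) = Add(Mul(Mul(-5, 8), Add(-3, Mul(-1, Pow(Add(1, 1), Rational(1, 2))))), Mul(12, Add(1, 12))) = Add(Mul(-40, Add(-3, Mul(-1, Pow(2, Rational(1, 2))))), Mul(12, 13)) = Add(Add(120, Mul(40, Pow(2, Rational(1, 2)))), 156) = Add(276, Mul(40, Pow(2, Rational(1, 2))))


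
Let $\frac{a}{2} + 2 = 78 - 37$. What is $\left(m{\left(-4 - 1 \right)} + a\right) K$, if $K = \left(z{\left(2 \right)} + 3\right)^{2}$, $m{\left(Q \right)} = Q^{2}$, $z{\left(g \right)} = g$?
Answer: $2575$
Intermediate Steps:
$a = 78$ ($a = -4 + 2 \left(78 - 37\right) = -4 + 2 \cdot 41 = -4 + 82 = 78$)
$K = 25$ ($K = \left(2 + 3\right)^{2} = 5^{2} = 25$)
$\left(m{\left(-4 - 1 \right)} + a\right) K = \left(\left(-4 - 1\right)^{2} + 78\right) 25 = \left(\left(-5\right)^{2} + 78\right) 25 = \left(25 + 78\right) 25 = 103 \cdot 25 = 2575$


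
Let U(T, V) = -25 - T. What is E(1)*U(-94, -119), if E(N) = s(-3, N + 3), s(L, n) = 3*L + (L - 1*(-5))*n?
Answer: -69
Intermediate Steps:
s(L, n) = 3*L + n*(5 + L) (s(L, n) = 3*L + (L + 5)*n = 3*L + (5 + L)*n = 3*L + n*(5 + L))
E(N) = -3 + 2*N (E(N) = 3*(-3) + 5*(N + 3) - 3*(N + 3) = -9 + 5*(3 + N) - 3*(3 + N) = -9 + (15 + 5*N) + (-9 - 3*N) = -3 + 2*N)
E(1)*U(-94, -119) = (-3 + 2*1)*(-25 - 1*(-94)) = (-3 + 2)*(-25 + 94) = -1*69 = -69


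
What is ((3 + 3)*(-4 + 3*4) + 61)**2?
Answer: 11881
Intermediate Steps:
((3 + 3)*(-4 + 3*4) + 61)**2 = (6*(-4 + 12) + 61)**2 = (6*8 + 61)**2 = (48 + 61)**2 = 109**2 = 11881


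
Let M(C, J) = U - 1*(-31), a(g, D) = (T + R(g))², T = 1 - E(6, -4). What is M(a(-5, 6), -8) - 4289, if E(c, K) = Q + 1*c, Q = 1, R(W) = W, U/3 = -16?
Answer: -4306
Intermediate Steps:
U = -48 (U = 3*(-16) = -48)
E(c, K) = 1 + c (E(c, K) = 1 + 1*c = 1 + c)
T = -6 (T = 1 - (1 + 6) = 1 - 1*7 = 1 - 7 = -6)
a(g, D) = (-6 + g)²
M(C, J) = -17 (M(C, J) = -48 - 1*(-31) = -48 + 31 = -17)
M(a(-5, 6), -8) - 4289 = -17 - 4289 = -4306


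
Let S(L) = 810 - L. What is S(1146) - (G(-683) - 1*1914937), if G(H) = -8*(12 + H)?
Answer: 1909233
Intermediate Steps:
G(H) = -96 - 8*H
S(1146) - (G(-683) - 1*1914937) = (810 - 1*1146) - ((-96 - 8*(-683)) - 1*1914937) = (810 - 1146) - ((-96 + 5464) - 1914937) = -336 - (5368 - 1914937) = -336 - 1*(-1909569) = -336 + 1909569 = 1909233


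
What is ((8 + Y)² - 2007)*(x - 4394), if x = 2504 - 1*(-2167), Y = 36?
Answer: -19667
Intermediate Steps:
x = 4671 (x = 2504 + 2167 = 4671)
((8 + Y)² - 2007)*(x - 4394) = ((8 + 36)² - 2007)*(4671 - 4394) = (44² - 2007)*277 = (1936 - 2007)*277 = -71*277 = -19667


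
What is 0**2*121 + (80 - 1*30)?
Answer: 50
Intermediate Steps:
0**2*121 + (80 - 1*30) = 0*121 + (80 - 30) = 0 + 50 = 50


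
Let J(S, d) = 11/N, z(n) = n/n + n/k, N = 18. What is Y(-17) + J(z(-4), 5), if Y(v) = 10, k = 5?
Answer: 191/18 ≈ 10.611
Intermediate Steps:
z(n) = 1 + n/5 (z(n) = n/n + n/5 = 1 + n*(1/5) = 1 + n/5)
J(S, d) = 11/18
Y(-17) + J(z(-4), 5) = 10 + 11/18 = 191/18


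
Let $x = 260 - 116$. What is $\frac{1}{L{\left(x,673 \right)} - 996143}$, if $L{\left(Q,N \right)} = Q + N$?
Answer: $- \frac{1}{995326} \approx -1.0047 \cdot 10^{-6}$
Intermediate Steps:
$x = 144$
$L{\left(Q,N \right)} = N + Q$
$\frac{1}{L{\left(x,673 \right)} - 996143} = \frac{1}{\left(673 + 144\right) - 996143} = \frac{1}{817 - 996143} = \frac{1}{-995326} = - \frac{1}{995326}$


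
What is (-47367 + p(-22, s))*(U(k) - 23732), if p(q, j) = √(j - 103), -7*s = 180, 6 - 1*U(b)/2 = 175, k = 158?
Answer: 1140123690 - 24070*I*√6307/7 ≈ 1.1401e+9 - 2.7308e+5*I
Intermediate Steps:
U(b) = -338 (U(b) = 12 - 2*175 = 12 - 350 = -338)
s = -180/7 (s = -⅐*180 = -180/7 ≈ -25.714)
p(q, j) = √(-103 + j)
(-47367 + p(-22, s))*(U(k) - 23732) = (-47367 + √(-103 - 180/7))*(-338 - 23732) = (-47367 + √(-901/7))*(-24070) = (-47367 + I*√6307/7)*(-24070) = 1140123690 - 24070*I*√6307/7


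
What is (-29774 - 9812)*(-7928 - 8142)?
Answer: 636147020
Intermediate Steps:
(-29774 - 9812)*(-7928 - 8142) = -39586*(-16070) = 636147020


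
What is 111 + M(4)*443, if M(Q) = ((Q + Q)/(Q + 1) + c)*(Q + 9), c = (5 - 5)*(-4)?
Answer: 46627/5 ≈ 9325.4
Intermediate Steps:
c = 0 (c = 0*(-4) = 0)
M(Q) = 2*Q*(9 + Q)/(1 + Q) (M(Q) = ((Q + Q)/(Q + 1) + 0)*(Q + 9) = ((2*Q)/(1 + Q) + 0)*(9 + Q) = (2*Q/(1 + Q) + 0)*(9 + Q) = (2*Q/(1 + Q))*(9 + Q) = 2*Q*(9 + Q)/(1 + Q))
111 + M(4)*443 = 111 + (2*4*(9 + 4)/(1 + 4))*443 = 111 + (2*4*13/5)*443 = 111 + (2*4*(⅕)*13)*443 = 111 + (104/5)*443 = 111 + 46072/5 = 46627/5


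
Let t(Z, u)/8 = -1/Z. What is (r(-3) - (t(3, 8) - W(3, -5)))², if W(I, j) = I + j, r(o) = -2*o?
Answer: 400/9 ≈ 44.444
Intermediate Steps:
t(Z, u) = -8/Z (t(Z, u) = 8*(-1/Z) = -8/Z)
(r(-3) - (t(3, 8) - W(3, -5)))² = (-2*(-3) - (-8/3 - (3 - 5)))² = (6 - (-8*⅓ - 1*(-2)))² = (6 - (-8/3 + 2))² = (6 - 1*(-⅔))² = (6 + ⅔)² = (20/3)² = 400/9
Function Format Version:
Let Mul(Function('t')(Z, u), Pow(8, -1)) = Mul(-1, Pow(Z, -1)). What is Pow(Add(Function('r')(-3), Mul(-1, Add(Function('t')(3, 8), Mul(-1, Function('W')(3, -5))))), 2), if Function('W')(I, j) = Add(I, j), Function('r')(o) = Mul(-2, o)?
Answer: Rational(400, 9) ≈ 44.444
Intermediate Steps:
Function('t')(Z, u) = Mul(-8, Pow(Z, -1)) (Function('t')(Z, u) = Mul(8, Mul(-1, Pow(Z, -1))) = Mul(-8, Pow(Z, -1)))
Pow(Add(Function('r')(-3), Mul(-1, Add(Function('t')(3, 8), Mul(-1, Function('W')(3, -5))))), 2) = Pow(Add(Mul(-2, -3), Mul(-1, Add(Mul(-8, Pow(3, -1)), Mul(-1, Add(3, -5))))), 2) = Pow(Add(6, Mul(-1, Add(Mul(-8, Rational(1, 3)), Mul(-1, -2)))), 2) = Pow(Add(6, Mul(-1, Add(Rational(-8, 3), 2))), 2) = Pow(Add(6, Mul(-1, Rational(-2, 3))), 2) = Pow(Add(6, Rational(2, 3)), 2) = Pow(Rational(20, 3), 2) = Rational(400, 9)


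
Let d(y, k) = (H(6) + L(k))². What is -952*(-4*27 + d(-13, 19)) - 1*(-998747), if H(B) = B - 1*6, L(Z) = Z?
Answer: 757891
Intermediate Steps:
H(B) = -6 + B (H(B) = B - 6 = -6 + B)
d(y, k) = k² (d(y, k) = ((-6 + 6) + k)² = (0 + k)² = k²)
-952*(-4*27 + d(-13, 19)) - 1*(-998747) = -952*(-4*27 + 19²) - 1*(-998747) = -952*(-108 + 361) + 998747 = -952*253 + 998747 = -240856 + 998747 = 757891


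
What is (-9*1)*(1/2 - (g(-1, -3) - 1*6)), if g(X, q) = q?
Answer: -171/2 ≈ -85.500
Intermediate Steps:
(-9*1)*(1/2 - (g(-1, -3) - 1*6)) = (-9*1)*(1/2 - (-3 - 1*6)) = -9*(½ - (-3 - 6)) = -9*(½ - 1*(-9)) = -9*(½ + 9) = -9*19/2 = -171/2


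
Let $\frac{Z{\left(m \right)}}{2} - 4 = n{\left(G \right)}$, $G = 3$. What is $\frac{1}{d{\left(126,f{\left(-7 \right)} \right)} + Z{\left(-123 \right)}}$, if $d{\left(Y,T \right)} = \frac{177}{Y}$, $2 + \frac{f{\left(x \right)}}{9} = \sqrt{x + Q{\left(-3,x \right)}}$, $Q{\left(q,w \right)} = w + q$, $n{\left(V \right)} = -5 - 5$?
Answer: $- \frac{42}{445} \approx -0.094382$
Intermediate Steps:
$n{\left(V \right)} = -10$ ($n{\left(V \right)} = -5 - 5 = -10$)
$Q{\left(q,w \right)} = q + w$
$Z{\left(m \right)} = -12$ ($Z{\left(m \right)} = 8 + 2 \left(-10\right) = 8 - 20 = -12$)
$f{\left(x \right)} = -18 + 9 \sqrt{-3 + 2 x}$ ($f{\left(x \right)} = -18 + 9 \sqrt{x + \left(-3 + x\right)} = -18 + 9 \sqrt{-3 + 2 x}$)
$\frac{1}{d{\left(126,f{\left(-7 \right)} \right)} + Z{\left(-123 \right)}} = \frac{1}{\frac{177}{126} - 12} = \frac{1}{177 \cdot \frac{1}{126} - 12} = \frac{1}{\frac{59}{42} - 12} = \frac{1}{- \frac{445}{42}} = - \frac{42}{445}$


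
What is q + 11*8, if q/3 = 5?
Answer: 103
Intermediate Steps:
q = 15 (q = 3*5 = 15)
q + 11*8 = 15 + 11*8 = 15 + 88 = 103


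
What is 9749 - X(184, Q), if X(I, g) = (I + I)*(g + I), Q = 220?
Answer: -138923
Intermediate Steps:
X(I, g) = 2*I*(I + g) (X(I, g) = (2*I)*(I + g) = 2*I*(I + g))
9749 - X(184, Q) = 9749 - 2*184*(184 + 220) = 9749 - 2*184*404 = 9749 - 1*148672 = 9749 - 148672 = -138923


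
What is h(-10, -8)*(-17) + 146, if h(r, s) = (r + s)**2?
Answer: -5362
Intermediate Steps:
h(-10, -8)*(-17) + 146 = (-10 - 8)**2*(-17) + 146 = (-18)**2*(-17) + 146 = 324*(-17) + 146 = -5508 + 146 = -5362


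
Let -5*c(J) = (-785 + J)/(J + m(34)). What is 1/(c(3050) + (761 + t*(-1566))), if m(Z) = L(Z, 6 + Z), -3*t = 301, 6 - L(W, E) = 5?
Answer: 1017/160566860 ≈ 6.3338e-6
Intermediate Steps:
L(W, E) = 1 (L(W, E) = 6 - 1*5 = 6 - 5 = 1)
t = -301/3 (t = -⅓*301 = -301/3 ≈ -100.33)
m(Z) = 1
c(J) = -(-785 + J)/(5*(1 + J)) (c(J) = -(-785 + J)/(5*(J + 1)) = -(-785 + J)/(5*(1 + J)))
1/(c(3050) + (761 + t*(-1566))) = 1/((785 - 1*3050)/(5*(1 + 3050)) + (761 - 301/3*(-1566))) = 1/((⅕)*(785 - 3050)/3051 + (761 + 157122)) = 1/((⅕)*(1/3051)*(-2265) + 157883) = 1/(-151/1017 + 157883) = 1/(160566860/1017) = 1017/160566860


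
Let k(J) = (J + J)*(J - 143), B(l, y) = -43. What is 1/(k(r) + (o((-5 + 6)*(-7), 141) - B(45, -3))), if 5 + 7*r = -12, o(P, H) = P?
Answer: 49/36376 ≈ 0.0013470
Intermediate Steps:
r = -17/7 (r = -5/7 + (1/7)*(-12) = -5/7 - 12/7 = -17/7 ≈ -2.4286)
k(J) = 2*J*(-143 + J) (k(J) = (2*J)*(-143 + J) = 2*J*(-143 + J))
1/(k(r) + (o((-5 + 6)*(-7), 141) - B(45, -3))) = 1/(2*(-17/7)*(-143 - 17/7) + ((-5 + 6)*(-7) - 1*(-43))) = 1/(2*(-17/7)*(-1018/7) + (1*(-7) + 43)) = 1/(34612/49 + (-7 + 43)) = 1/(34612/49 + 36) = 1/(36376/49) = 49/36376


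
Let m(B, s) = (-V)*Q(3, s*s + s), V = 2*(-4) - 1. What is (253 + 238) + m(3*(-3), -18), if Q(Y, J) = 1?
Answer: 500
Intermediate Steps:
V = -9 (V = -8 - 1 = -9)
m(B, s) = 9 (m(B, s) = -1*(-9)*1 = 9*1 = 9)
(253 + 238) + m(3*(-3), -18) = (253 + 238) + 9 = 491 + 9 = 500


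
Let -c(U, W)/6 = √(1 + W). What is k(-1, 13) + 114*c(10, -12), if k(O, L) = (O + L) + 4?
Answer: 16 - 684*I*√11 ≈ 16.0 - 2268.6*I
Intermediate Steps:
k(O, L) = 4 + L + O (k(O, L) = (L + O) + 4 = 4 + L + O)
c(U, W) = -6*√(1 + W)
k(-1, 13) + 114*c(10, -12) = (4 + 13 - 1) + 114*(-6*√(1 - 12)) = 16 + 114*(-6*I*√11) = 16 - 684*I*√11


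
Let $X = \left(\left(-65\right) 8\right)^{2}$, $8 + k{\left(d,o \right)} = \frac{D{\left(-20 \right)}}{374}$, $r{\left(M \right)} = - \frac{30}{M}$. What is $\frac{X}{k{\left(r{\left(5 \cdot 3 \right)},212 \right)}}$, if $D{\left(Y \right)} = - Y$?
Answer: $- \frac{25282400}{743} \approx -34027.0$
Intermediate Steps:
$k{\left(d,o \right)} = - \frac{1486}{187}$ ($k{\left(d,o \right)} = -8 + \frac{\left(-1\right) \left(-20\right)}{374} = -8 + 20 \cdot \frac{1}{374} = -8 + \frac{10}{187} = - \frac{1486}{187}$)
$X = 270400$ ($X = \left(-520\right)^{2} = 270400$)
$\frac{X}{k{\left(r{\left(5 \cdot 3 \right)},212 \right)}} = \frac{270400}{- \frac{1486}{187}} = 270400 \left(- \frac{187}{1486}\right) = - \frac{25282400}{743}$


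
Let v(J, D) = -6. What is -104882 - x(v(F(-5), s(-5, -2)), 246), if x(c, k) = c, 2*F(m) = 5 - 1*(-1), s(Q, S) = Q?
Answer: -104876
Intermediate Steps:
F(m) = 3 (F(m) = (5 - 1*(-1))/2 = (5 + 1)/2 = (½)*6 = 3)
-104882 - x(v(F(-5), s(-5, -2)), 246) = -104882 - 1*(-6) = -104882 + 6 = -104876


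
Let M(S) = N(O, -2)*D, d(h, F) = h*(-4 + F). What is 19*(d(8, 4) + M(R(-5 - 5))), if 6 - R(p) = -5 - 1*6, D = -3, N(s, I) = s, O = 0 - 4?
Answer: 228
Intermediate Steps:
O = -4
R(p) = 17 (R(p) = 6 - (-5 - 1*6) = 6 - (-5 - 6) = 6 - 1*(-11) = 6 + 11 = 17)
M(S) = 12 (M(S) = -4*(-3) = 12)
19*(d(8, 4) + M(R(-5 - 5))) = 19*(8*(-4 + 4) + 12) = 19*(8*0 + 12) = 19*(0 + 12) = 19*12 = 228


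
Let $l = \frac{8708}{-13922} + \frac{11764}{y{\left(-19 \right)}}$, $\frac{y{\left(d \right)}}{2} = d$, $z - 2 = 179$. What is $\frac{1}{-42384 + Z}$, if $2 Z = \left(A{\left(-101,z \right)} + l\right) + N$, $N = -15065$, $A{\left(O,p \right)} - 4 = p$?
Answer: $- \frac{132259}{6610186080} \approx -2.0008 \cdot 10^{-5}$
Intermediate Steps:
$z = 181$ ($z = 2 + 179 = 181$)
$A{\left(O,p \right)} = 4 + p$
$y{\left(d \right)} = 2 d$
$l = - \frac{41027328}{132259}$ ($l = \frac{8708}{-13922} + \frac{11764}{2 \left(-19\right)} = 8708 \left(- \frac{1}{13922}\right) + \frac{11764}{-38} = - \frac{4354}{6961} + 11764 \left(- \frac{1}{38}\right) = - \frac{4354}{6961} - \frac{5882}{19} = - \frac{41027328}{132259} \approx -310.2$)
$Z = - \frac{1004520624}{132259}$ ($Z = \frac{\left(\left(4 + 181\right) - \frac{41027328}{132259}\right) - 15065}{2} = \frac{\left(185 - \frac{41027328}{132259}\right) - 15065}{2} = \frac{- \frac{16559413}{132259} - 15065}{2} = \frac{1}{2} \left(- \frac{2009041248}{132259}\right) = - \frac{1004520624}{132259} \approx -7595.1$)
$\frac{1}{-42384 + Z} = \frac{1}{-42384 - \frac{1004520624}{132259}} = \frac{1}{- \frac{6610186080}{132259}} = - \frac{132259}{6610186080}$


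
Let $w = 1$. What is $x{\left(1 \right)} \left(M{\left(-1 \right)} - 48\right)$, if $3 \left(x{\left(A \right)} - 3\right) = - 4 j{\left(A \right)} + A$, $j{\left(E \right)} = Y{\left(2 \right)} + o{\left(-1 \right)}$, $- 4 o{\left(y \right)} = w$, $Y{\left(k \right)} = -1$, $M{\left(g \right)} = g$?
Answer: $-245$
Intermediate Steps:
$o{\left(y \right)} = - \frac{1}{4}$ ($o{\left(y \right)} = \left(- \frac{1}{4}\right) 1 = - \frac{1}{4}$)
$j{\left(E \right)} = - \frac{5}{4}$ ($j{\left(E \right)} = -1 - \frac{1}{4} = - \frac{5}{4}$)
$x{\left(A \right)} = \frac{14}{3} + \frac{A}{3}$ ($x{\left(A \right)} = 3 + \frac{\left(-4\right) \left(- \frac{5}{4}\right) + A}{3} = 3 + \frac{5 + A}{3} = 3 + \left(\frac{5}{3} + \frac{A}{3}\right) = \frac{14}{3} + \frac{A}{3}$)
$x{\left(1 \right)} \left(M{\left(-1 \right)} - 48\right) = \left(\frac{14}{3} + \frac{1}{3} \cdot 1\right) \left(-1 - 48\right) = \left(\frac{14}{3} + \frac{1}{3}\right) \left(-49\right) = 5 \left(-49\right) = -245$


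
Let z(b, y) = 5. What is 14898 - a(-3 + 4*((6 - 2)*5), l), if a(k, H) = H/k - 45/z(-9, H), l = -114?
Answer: 1147953/77 ≈ 14908.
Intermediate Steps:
a(k, H) = -9 + H/k (a(k, H) = H/k - 45/5 = H/k - 45*⅕ = H/k - 9 = -9 + H/k)
14898 - a(-3 + 4*((6 - 2)*5), l) = 14898 - (-9 - 114/(-3 + 4*((6 - 2)*5))) = 14898 - (-9 - 114/(-3 + 4*(4*5))) = 14898 - (-9 - 114/(-3 + 4*20)) = 14898 - (-9 - 114/(-3 + 80)) = 14898 - (-9 - 114/77) = 14898 - 1*(-807/77) = 14898 + 807/77 = 1147953/77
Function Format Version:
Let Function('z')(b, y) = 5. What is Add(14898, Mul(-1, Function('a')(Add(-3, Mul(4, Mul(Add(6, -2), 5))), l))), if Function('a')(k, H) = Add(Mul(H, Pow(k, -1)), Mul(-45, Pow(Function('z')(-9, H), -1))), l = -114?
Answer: Rational(1147953, 77) ≈ 14908.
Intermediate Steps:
Function('a')(k, H) = Add(-9, Mul(H, Pow(k, -1))) (Function('a')(k, H) = Add(Mul(H, Pow(k, -1)), Mul(-45, Pow(5, -1))) = Add(Mul(H, Pow(k, -1)), Mul(-45, Rational(1, 5))) = Add(Mul(H, Pow(k, -1)), -9) = Add(-9, Mul(H, Pow(k, -1))))
Add(14898, Mul(-1, Function('a')(Add(-3, Mul(4, Mul(Add(6, -2), 5))), l))) = Add(14898, Mul(-1, Add(-9, Mul(-114, Pow(Add(-3, Mul(4, Mul(Add(6, -2), 5))), -1))))) = Add(14898, Mul(-1, Add(-9, Mul(-114, Pow(Add(-3, Mul(4, Mul(4, 5))), -1))))) = Add(14898, Mul(-1, Add(-9, Mul(-114, Pow(Add(-3, Mul(4, 20)), -1))))) = Add(14898, Mul(-1, Add(-9, Mul(-114, Pow(Add(-3, 80), -1))))) = Add(14898, Mul(-1, Add(-9, Mul(-114, Pow(77, -1))))) = Add(14898, Mul(-1, Add(-9, Mul(-114, Rational(1, 77))))) = Add(14898, Mul(-1, Add(-9, Rational(-114, 77)))) = Add(14898, Mul(-1, Rational(-807, 77))) = Add(14898, Rational(807, 77)) = Rational(1147953, 77)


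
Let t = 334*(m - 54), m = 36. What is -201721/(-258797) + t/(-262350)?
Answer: 275138343/342906025 ≈ 0.80237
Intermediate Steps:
t = -6012 (t = 334*(36 - 54) = 334*(-18) = -6012)
-201721/(-258797) + t/(-262350) = -201721/(-258797) - 6012/(-262350) = -201721*(-1/258797) - 6012*(-1/262350) = 201721/258797 + 334/14575 = 275138343/342906025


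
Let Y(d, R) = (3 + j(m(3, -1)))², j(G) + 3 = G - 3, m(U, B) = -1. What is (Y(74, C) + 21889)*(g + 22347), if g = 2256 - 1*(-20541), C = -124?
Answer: 988879320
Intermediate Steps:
j(G) = -6 + G (j(G) = -3 + (G - 3) = -3 + (-3 + G) = -6 + G)
Y(d, R) = 16 (Y(d, R) = (3 + (-6 - 1))² = (3 - 7)² = (-4)² = 16)
g = 22797 (g = 2256 + 20541 = 22797)
(Y(74, C) + 21889)*(g + 22347) = (16 + 21889)*(22797 + 22347) = 21905*45144 = 988879320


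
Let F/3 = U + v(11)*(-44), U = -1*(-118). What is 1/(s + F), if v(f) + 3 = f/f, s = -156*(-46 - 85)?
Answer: 1/21054 ≈ 4.7497e-5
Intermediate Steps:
U = 118
s = 20436 (s = -156*(-131) = 20436)
v(f) = -2 (v(f) = -3 + f/f = -3 + 1 = -2)
F = 618 (F = 3*(118 - 2*(-44)) = 3*(118 + 88) = 3*206 = 618)
1/(s + F) = 1/(20436 + 618) = 1/21054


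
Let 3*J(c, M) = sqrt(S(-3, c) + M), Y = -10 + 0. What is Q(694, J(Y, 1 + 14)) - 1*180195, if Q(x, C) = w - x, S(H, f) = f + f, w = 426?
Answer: -180463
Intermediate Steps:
S(H, f) = 2*f
Y = -10
J(c, M) = sqrt(M + 2*c)/3 (J(c, M) = sqrt(2*c + M)/3 = sqrt(M + 2*c)/3)
Q(x, C) = 426 - x
Q(694, J(Y, 1 + 14)) - 1*180195 = (426 - 1*694) - 1*180195 = (426 - 694) - 180195 = -268 - 180195 = -180463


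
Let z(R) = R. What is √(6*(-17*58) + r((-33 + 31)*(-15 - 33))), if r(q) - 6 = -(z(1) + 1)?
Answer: 2*I*√1478 ≈ 76.89*I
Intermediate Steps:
r(q) = 4 (r(q) = 6 - (1 + 1) = 6 - 1*2 = 6 - 2 = 4)
√(6*(-17*58) + r((-33 + 31)*(-15 - 33))) = √(6*(-17*58) + 4) = √(6*(-986) + 4) = √(-5916 + 4) = √(-5912) = 2*I*√1478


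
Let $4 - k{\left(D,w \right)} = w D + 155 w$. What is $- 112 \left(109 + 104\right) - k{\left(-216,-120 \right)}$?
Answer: $-16540$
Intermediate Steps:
$k{\left(D,w \right)} = 4 - 155 w - D w$ ($k{\left(D,w \right)} = 4 - \left(w D + 155 w\right) = 4 - \left(D w + 155 w\right) = 4 - \left(155 w + D w\right) = 4 - 155 w - D w$)
$- 112 \left(109 + 104\right) - k{\left(-216,-120 \right)} = - 112 \left(109 + 104\right) - \left(4 - -18600 - \left(-216\right) \left(-120\right)\right) = \left(-112\right) 213 - \left(4 + 18600 - 25920\right) = -23856 - -7316 = -23856 + 7316 = -16540$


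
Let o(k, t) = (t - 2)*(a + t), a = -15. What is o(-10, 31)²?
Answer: 215296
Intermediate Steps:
o(k, t) = (-15 + t)*(-2 + t) (o(k, t) = (t - 2)*(-15 + t) = (-2 + t)*(-15 + t) = (-15 + t)*(-2 + t))
o(-10, 31)² = (30 + 31² - 17*31)² = (30 + 961 - 527)² = 464² = 215296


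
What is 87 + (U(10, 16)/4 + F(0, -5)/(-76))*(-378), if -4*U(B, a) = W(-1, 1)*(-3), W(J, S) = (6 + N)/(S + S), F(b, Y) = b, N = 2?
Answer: -393/2 ≈ -196.50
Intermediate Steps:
W(J, S) = 4/S (W(J, S) = (6 + 2)/(S + S) = 8/((2*S)) = 8*(1/(2*S)) = 4/S)
U(B, a) = 3 (U(B, a) = -4/1*(-3)/4 = -4*1*(-3)/4 = -(-3) = -¼*(-12) = 3)
87 + (U(10, 16)/4 + F(0, -5)/(-76))*(-378) = 87 + (3/4 + 0/(-76))*(-378) = 87 + (3*(¼) + 0*(-1/76))*(-378) = 87 + (¾ + 0)*(-378) = 87 + (¾)*(-378) = 87 - 567/2 = -393/2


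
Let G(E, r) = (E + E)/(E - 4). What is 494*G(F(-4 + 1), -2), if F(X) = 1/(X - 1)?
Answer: 988/17 ≈ 58.118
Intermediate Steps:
F(X) = 1/(-1 + X)
G(E, r) = 2*E/(-4 + E) (G(E, r) = (2*E)/(-4 + E) = 2*E/(-4 + E))
494*G(F(-4 + 1), -2) = 494*(2/((-1 + (-4 + 1))*(-4 + 1/(-1 + (-4 + 1))))) = 494*(2/((-1 - 3)*(-4 + 1/(-1 - 3)))) = 494*(2/(-4*(-4 + 1/(-4)))) = 494*(2*(-1/4)/(-4 - 1/4)) = 494*(2*(-1/4)/(-17/4)) = 494*(2*(-1/4)*(-4/17)) = 494*(2/17) = 988/17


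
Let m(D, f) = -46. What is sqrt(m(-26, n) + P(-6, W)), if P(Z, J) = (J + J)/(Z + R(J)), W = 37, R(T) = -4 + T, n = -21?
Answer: 4*I*sqrt(219)/9 ≈ 6.5772*I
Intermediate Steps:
P(Z, J) = 2*J/(-4 + J + Z) (P(Z, J) = (J + J)/(Z + (-4 + J)) = (2*J)/(-4 + J + Z) = 2*J/(-4 + J + Z))
sqrt(m(-26, n) + P(-6, W)) = sqrt(-46 + 2*37/(-4 + 37 - 6)) = sqrt(-46 + 2*37/27) = sqrt(-46 + 2*37*(1/27)) = sqrt(-46 + 74/27) = sqrt(-1168/27) = 4*I*sqrt(219)/9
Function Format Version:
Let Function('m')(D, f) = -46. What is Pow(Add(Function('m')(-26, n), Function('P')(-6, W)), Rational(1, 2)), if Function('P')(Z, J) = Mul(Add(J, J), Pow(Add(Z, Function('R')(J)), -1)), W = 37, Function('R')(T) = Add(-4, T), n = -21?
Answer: Mul(Rational(4, 9), I, Pow(219, Rational(1, 2))) ≈ Mul(6.5772, I)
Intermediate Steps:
Function('P')(Z, J) = Mul(2, J, Pow(Add(-4, J, Z), -1)) (Function('P')(Z, J) = Mul(Add(J, J), Pow(Add(Z, Add(-4, J)), -1)) = Mul(Mul(2, J), Pow(Add(-4, J, Z), -1)) = Mul(2, J, Pow(Add(-4, J, Z), -1)))
Pow(Add(Function('m')(-26, n), Function('P')(-6, W)), Rational(1, 2)) = Pow(Add(-46, Mul(2, 37, Pow(Add(-4, 37, -6), -1))), Rational(1, 2)) = Pow(Add(-46, Mul(2, 37, Pow(27, -1))), Rational(1, 2)) = Pow(Add(-46, Mul(2, 37, Rational(1, 27))), Rational(1, 2)) = Pow(Add(-46, Rational(74, 27)), Rational(1, 2)) = Pow(Rational(-1168, 27), Rational(1, 2)) = Mul(Rational(4, 9), I, Pow(219, Rational(1, 2)))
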